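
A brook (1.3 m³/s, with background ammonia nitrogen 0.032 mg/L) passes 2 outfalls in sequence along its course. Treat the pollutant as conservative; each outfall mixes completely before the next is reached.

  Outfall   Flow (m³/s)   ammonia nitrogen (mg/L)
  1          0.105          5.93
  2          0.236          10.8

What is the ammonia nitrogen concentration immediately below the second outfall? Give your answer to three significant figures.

Outfall 1: combined Q = 1.405 m³/s; C = (1.300·0.03200 + 0.1050·5.930)/1.405 = 0.4728 mg/L.
Outfall 2: combined Q = 1.641 m³/s; C = (1.405·0.4728 + 0.2360·10.80)/1.641 = 1.958 mg/L.

1.96 mg/L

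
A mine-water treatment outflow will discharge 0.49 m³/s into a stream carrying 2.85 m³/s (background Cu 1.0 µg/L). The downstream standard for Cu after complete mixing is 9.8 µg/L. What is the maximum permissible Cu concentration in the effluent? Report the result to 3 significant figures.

61.0 µg/L

At the limit, (Qr·Cr + Qe·Cₑ)/(Qr + Qe) = 9.8:
Cₑ = (3.340·9.8 − 2.850·1.000) / 0.4900 = 60.98 µg/L.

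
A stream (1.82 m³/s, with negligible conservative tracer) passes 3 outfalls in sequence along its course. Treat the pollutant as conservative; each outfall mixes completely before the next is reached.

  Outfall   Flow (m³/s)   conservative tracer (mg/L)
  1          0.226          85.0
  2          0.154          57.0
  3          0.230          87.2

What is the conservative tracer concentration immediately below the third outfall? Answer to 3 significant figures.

19.8 mg/L

Outfall 1: combined Q = 2.046 m³/s; C = (1.820·0 + 0.2260·85.00)/2.046 = 9.389 mg/L.
Outfall 2: combined Q = 2.200 m³/s; C = (2.046·9.389 + 0.1540·57.00)/2.200 = 12.72 mg/L.
Outfall 3: combined Q = 2.430 m³/s; C = (2.200·12.72 + 0.2300·87.20)/2.430 = 19.77 mg/L.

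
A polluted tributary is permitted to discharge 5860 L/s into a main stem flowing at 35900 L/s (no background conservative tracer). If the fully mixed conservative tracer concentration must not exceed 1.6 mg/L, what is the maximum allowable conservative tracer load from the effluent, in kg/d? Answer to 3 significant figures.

5770 kg/d

Mass balance at the limit: 35900·0 + 5860·Cₑ = 41760·1.6 → Cₑ = 11.40 mg/L.
5860 L/s = 5.860 m³/s. Load = 5.860 m³/s × 11.40 g/m³ × 86 400 s/d = 5773 kg/d.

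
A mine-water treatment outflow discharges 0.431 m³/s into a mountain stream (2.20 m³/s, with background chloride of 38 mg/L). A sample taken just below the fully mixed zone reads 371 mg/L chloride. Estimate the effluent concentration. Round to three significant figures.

Mass balance: 2.200·38.00 + 0.4310·Cₑ = 2.631·371.0
→ Cₑ = (2.631·371.0 − 2.200·38.00) / 0.4310 = 2071 mg/L.

2070 mg/L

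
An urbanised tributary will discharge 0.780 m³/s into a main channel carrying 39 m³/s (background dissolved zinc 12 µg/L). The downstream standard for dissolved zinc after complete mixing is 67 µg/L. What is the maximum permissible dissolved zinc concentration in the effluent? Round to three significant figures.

At the limit, (Qr·Cr + Qe·Cₑ)/(Qr + Qe) = 67:
Cₑ = (39.78·67 − 39.00·12.00) / 0.7800 = 2817 µg/L.

2820 µg/L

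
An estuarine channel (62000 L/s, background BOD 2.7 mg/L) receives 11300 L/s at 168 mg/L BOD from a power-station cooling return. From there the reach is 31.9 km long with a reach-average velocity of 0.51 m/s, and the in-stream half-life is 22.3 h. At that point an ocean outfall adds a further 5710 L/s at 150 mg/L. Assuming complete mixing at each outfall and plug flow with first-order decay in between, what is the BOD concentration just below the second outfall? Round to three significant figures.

26.1 mg/L

Flow-weighted average: C = (62000·2.700 + 11300·168.0) / 73300 = 2066000/73300 = 28.18 mg/L; combined flow 73300 L/s.
Travel time t = 31.9·1000 / 0.51 = 62550 s = 17.37 h.
Half-life 22.3 h → k = ln 2 / 22.3 = 0.03108 h⁻¹ = 0.7460 d⁻¹.
After decay, C = 28.18 × e^(−kt) = 28.18 × 0.5827 = 16.42 mg/L.
At the second outfall, C = (73300·16.42 + 5710·150.0) / (73300 + 5710) = 26.08 mg/L.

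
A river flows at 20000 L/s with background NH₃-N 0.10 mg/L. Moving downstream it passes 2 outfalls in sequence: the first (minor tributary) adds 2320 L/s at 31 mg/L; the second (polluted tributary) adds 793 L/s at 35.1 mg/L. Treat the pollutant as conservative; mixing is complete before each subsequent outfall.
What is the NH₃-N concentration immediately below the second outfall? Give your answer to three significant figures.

After outfall 1: Q = 20000 + 2320 = 22320 L/s; C = (20000·0.1000 + 2320·31.00)/22320 = 3.312 mg/L.
After outfall 2: Q = 22320 + 793.0 = 23110 L/s; C = (22320·3.312 + 793.0·35.10)/23110 = 4.402 mg/L.

4.40 mg/L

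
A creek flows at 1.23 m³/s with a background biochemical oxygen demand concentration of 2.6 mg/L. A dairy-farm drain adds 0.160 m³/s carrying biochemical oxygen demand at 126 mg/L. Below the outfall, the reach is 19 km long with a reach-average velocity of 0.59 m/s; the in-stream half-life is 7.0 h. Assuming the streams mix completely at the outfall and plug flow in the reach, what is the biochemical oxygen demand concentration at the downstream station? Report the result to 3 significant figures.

Conservation of mass: C = (1.230·2.600 + 0.1600·126.0) / 1.390 = 23.36/1.390 = 16.80 mg/L.
Travel time t = 19·1000 / 0.59 = 32200 s = 8.945 h.
Half-life 7.0 h → k = ln 2 / 7.0 = 0.09902 h⁻¹ = 2.377 d⁻¹.
Decay over the reach: 16.80·exp(−kt) = 16.80·0.4124 = 6.930 mg/L.

6.93 mg/L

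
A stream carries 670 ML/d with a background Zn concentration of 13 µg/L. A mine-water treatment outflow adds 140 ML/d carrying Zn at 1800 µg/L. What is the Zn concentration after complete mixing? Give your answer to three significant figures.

Mixed concentration C = ΣQC/ΣQ = (670.0·13.00 + 140.0·1800) / 810.0 = 260700/810.0 = 321.9 µg/L.

322 µg/L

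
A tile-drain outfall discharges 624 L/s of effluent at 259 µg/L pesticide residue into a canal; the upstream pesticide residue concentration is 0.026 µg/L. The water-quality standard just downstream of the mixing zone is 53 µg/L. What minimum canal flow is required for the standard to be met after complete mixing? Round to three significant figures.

Set C_mix = 53: (Q·0.02600 + 624.0·259.0) / (Q + 624.0) = 53
→ Q = 624.0·(259.0 − 53)/(53 − 0.02600) = 2427 L/s.

2430 L/s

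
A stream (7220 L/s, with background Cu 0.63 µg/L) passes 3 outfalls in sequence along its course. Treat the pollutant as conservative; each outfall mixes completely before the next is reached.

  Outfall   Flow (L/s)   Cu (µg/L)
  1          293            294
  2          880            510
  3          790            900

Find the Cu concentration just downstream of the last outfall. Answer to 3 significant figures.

136 µg/L

Outfall 1: combined Q = 7513 L/s; C = (7220·0.6300 + 293.0·294.0)/7513 = 12.07 µg/L.
Outfall 2: combined Q = 8393 L/s; C = (7513·12.07 + 880.0·510.0)/8393 = 64.28 µg/L.
Outfall 3: combined Q = 9183 L/s; C = (8393·64.28 + 790.0·900.0)/9183 = 136.2 µg/L.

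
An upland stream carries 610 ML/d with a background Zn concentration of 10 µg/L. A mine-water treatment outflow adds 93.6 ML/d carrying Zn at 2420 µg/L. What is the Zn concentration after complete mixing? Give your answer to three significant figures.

Flow-weighted average: C = (610.0·10.00 + 93.60·2420) / 703.6 = 232600/703.6 = 330.6 µg/L.

331 µg/L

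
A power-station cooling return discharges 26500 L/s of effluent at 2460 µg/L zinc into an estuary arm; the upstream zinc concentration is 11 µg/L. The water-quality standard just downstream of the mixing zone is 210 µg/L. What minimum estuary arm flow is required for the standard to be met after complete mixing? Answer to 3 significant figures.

Set C_mix = 210: (Q·11.00 + 26500·2460) / (Q + 26500) = 210
→ Q = 26500·(2460 − 210)/(210 − 11.00) = 299600 L/s.

300000 L/s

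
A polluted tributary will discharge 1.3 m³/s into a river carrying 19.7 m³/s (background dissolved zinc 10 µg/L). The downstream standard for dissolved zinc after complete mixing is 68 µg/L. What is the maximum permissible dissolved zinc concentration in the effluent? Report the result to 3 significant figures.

At the limit, (Qr·Cr + Qe·Cₑ)/(Qr + Qe) = 68:
Cₑ = (21.00·68 − 19.70·10.00) / 1.300 = 946.9 µg/L.

947 µg/L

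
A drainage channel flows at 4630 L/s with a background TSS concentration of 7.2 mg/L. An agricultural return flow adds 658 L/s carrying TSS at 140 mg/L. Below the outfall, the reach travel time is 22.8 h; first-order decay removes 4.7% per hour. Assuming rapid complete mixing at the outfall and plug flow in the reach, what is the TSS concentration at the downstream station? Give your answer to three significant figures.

Conservation of mass: C = (4630·7.200 + 658.0·140.0) / 5288 = 125500/5288 = 23.72 mg/L.
4.7%/h lost → k = −ln(1 − 0.047) = 0.04814 h⁻¹.
After decay, C = 23.72 × e^(−kt) = 23.72 × 0.3337 = 7.916 mg/L.

7.92 mg/L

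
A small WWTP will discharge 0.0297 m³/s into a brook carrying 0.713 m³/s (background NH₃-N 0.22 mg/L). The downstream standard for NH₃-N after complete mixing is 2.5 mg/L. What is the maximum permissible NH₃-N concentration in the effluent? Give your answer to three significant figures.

57.2 mg/L

At the limit, (Qr·Cr + Qe·Cₑ)/(Qr + Qe) = 2.5:
Cₑ = (0.7427·2.5 − 0.7130·0.2200) / 0.02970 = 57.24 mg/L.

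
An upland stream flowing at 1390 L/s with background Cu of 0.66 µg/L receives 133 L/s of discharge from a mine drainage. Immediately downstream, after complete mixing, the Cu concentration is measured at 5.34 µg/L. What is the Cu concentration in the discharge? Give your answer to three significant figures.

54.3 µg/L

Mass balance: 1390·0.6600 + 133.0·Cₑ = 1523·5.340
→ Cₑ = (1523·5.340 − 1390·0.6600) / 133.0 = 54.25 µg/L.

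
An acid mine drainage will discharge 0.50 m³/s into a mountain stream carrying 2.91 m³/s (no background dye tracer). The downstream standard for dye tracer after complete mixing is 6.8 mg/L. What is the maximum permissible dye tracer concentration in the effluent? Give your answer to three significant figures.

At the limit, (Qr·Cr + Qe·Cₑ)/(Qr + Qe) = 6.8:
Cₑ = (3.410·6.8 − 2.910·0) / 0.5000 = 46.38 mg/L.

46.4 mg/L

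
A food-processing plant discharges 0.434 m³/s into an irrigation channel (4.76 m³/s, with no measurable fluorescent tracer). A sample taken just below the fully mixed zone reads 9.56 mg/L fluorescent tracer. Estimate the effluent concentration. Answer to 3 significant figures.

114 mg/L

Mass balance: 4.760·0 + 0.4340·Cₑ = 5.194·9.560
→ Cₑ = (5.194·9.560 − 4.760·0) / 0.4340 = 114.4 mg/L.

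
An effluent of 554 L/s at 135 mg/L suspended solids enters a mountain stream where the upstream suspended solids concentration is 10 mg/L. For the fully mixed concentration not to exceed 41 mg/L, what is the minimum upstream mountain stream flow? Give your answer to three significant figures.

Set C_mix = 41: (Q·10.00 + 554.0·135.0) / (Q + 554.0) = 41
→ Q = 554.0·(135.0 − 41)/(41 − 10.00) = 1680 L/s.

1680 L/s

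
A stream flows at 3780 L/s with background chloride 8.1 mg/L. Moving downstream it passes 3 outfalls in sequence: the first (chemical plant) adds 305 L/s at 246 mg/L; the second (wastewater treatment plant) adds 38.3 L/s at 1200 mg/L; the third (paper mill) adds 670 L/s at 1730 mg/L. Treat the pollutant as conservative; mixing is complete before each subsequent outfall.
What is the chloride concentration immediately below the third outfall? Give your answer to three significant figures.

Outfall 1: combined Q = 4085 L/s; C = (3780·8.100 + 305.0·246.0)/4085 = 25.86 mg/L.
Outfall 2: combined Q = 4123 L/s; C = (4085·25.86 + 38.30·1200)/4123 = 36.77 mg/L.
Outfall 3: combined Q = 4793 L/s; C = (4123·36.77 + 670.0·1730)/4793 = 273.4 mg/L.

273 mg/L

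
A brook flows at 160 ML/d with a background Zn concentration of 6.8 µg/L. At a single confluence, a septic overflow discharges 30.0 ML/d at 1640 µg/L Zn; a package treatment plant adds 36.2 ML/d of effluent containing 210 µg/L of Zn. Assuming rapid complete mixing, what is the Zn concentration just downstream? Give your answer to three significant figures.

Mass balance: C = (160.0·6.800 + 30.00·1640 + 36.20·210.0) / 226.2 = 57890/226.2 = 255.9 µg/L.

256 µg/L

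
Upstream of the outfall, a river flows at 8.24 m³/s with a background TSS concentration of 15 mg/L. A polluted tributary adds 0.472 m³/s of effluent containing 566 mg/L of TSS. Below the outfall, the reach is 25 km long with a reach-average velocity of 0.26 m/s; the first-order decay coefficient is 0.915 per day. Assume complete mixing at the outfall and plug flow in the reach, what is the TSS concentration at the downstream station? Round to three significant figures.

16.2 mg/L

Flow-weighted average: C = (8.240·15.00 + 0.4720·566.0) / 8.712 = 390.8/8.712 = 44.85 mg/L.
Travel time t = 25·1000 / 0.26 = 96150 s = 26.71 h.
After decay, C = 44.85 × e^(−kt) = 44.85 × 0.3612 = 16.20 mg/L.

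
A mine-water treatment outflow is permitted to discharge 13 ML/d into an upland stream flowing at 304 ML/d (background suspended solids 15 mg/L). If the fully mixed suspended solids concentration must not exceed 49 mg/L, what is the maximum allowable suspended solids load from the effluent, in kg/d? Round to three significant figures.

Mass balance at the limit: 304.0·15.00 + 13.00·Cₑ = 317.0·49 → Cₑ = 844.1 mg/L.
13.00 ML/d = 0.1505 m³/s. Load = 0.1505 m³/s × 844.1 g/m³ × 86 400 s/d = 10970 kg/d.

11000 kg/d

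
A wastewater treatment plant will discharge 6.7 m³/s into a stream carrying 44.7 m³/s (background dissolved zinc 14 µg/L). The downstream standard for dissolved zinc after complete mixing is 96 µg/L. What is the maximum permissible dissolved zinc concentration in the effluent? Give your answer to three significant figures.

643 µg/L

At the limit, (Qr·Cr + Qe·Cₑ)/(Qr + Qe) = 96:
Cₑ = (51.40·96 − 44.70·14.00) / 6.700 = 643.1 µg/L.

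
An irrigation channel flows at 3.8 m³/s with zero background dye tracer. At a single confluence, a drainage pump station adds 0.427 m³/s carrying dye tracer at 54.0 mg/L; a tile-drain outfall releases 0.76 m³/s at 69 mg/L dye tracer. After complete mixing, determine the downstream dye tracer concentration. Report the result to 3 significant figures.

Mass balance: C = (3.800·0 + 0.4270·54.00 + 0.7600·69.00) / 4.987 = 75.50/4.987 = 15.14 mg/L.

15.1 mg/L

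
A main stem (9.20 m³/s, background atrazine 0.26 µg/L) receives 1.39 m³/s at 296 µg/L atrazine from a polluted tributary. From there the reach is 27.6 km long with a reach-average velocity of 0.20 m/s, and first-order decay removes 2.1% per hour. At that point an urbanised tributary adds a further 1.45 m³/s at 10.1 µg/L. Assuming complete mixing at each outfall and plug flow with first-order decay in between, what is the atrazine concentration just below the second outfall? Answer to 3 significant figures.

Mixed concentration C = ΣQC/ΣQ = (9.200·0.2600 + 1.390·296.0) / 10.59 = 413.8/10.59 = 39.08 µg/L; combined flow 10.59 m³/s.
Travel time t = 27.6·1000 / 0.20 = 138000 s = 38.33 h.
2.1%/h lost → k = −ln(1 − 0.021) = 0.02122 h⁻¹.
Applying C = C₀e^(−kt): 39.08 × 0.4433 = 17.32 µg/L.
Second outfall: C = (10.59·17.32 + 1.450·10.10)/12.04 = 16.45 µg/L.

16.5 µg/L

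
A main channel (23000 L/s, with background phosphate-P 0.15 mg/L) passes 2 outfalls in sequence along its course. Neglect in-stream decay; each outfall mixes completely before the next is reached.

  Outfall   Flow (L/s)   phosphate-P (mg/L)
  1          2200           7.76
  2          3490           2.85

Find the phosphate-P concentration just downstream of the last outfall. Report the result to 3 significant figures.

Outfall 1: combined Q = 25200 L/s; C = (23000·0.1500 + 2200·7.760)/25200 = 0.8144 mg/L.
Outfall 2: combined Q = 28690 L/s; C = (25200·0.8144 + 3490·2.850)/28690 = 1.062 mg/L.

1.06 mg/L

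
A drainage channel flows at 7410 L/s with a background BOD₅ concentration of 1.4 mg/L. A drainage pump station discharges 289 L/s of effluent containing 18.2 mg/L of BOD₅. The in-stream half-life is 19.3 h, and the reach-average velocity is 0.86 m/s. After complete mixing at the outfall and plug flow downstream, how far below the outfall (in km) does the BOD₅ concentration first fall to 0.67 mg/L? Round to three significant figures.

After mixing, C = (7410·1.400 + 289.0·18.20) / 7699 = 15630/7699 = 2.031 mg/L.
Half-life 19.3 h → k = ln 2 / 19.3 = 0.03591 h⁻¹ = 0.8619 d⁻¹.
Set 2.031·exp(−k·t) = 0.67 → t = ln(2.031/0.67)/k = 111100 s = 30.87 h.
Distance = v·t = 0.86·111100 = 95590 m = 95.59 km.

95.6 km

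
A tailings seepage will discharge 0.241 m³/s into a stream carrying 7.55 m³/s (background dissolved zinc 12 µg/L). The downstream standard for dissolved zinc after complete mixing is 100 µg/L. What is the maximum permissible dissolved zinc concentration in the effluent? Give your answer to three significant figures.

At the limit, (Qr·Cr + Qe·Cₑ)/(Qr + Qe) = 100:
Cₑ = (7.791·100 − 7.550·12.00) / 0.2410 = 2857 µg/L.

2860 µg/L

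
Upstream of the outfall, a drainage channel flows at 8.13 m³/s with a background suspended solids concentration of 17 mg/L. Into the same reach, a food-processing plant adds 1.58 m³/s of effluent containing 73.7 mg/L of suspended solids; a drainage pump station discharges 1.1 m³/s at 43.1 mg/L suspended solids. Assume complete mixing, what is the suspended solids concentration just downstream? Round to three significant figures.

Mass balance: C = (8.130·17.00 + 1.580·73.70 + 1.100·43.10) / 10.81 = 302.1/10.81 = 27.94 mg/L.

27.9 mg/L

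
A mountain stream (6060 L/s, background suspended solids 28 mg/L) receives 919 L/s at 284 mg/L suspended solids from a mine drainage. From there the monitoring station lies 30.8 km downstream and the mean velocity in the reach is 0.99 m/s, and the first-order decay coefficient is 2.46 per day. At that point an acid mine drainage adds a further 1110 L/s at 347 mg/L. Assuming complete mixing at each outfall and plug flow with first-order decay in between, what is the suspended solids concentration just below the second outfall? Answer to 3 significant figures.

69.6 mg/L

Mass balance: C = (6060·28.00 + 919.0·284.0) / 6979 = 430700/6979 = 61.71 mg/L; combined flow 6979 L/s.
Travel time t = 30.8·1000 / 0.99 = 31110 s = 8.642 h.
Applying C = C₀e^(−kt): 61.71 × 0.4124 = 25.45 mg/L.
Second outfall: C = (6979·25.45 + 1110·347.0)/8089 = 69.57 mg/L.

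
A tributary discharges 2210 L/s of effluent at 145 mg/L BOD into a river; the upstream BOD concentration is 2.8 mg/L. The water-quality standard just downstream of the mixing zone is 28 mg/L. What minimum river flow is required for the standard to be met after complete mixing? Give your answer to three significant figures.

Set C_mix = 28: (Q·2.800 + 2210·145.0) / (Q + 2210) = 28
→ Q = 2210·(145.0 − 28)/(28 − 2.800) = 10260 L/s.

10300 L/s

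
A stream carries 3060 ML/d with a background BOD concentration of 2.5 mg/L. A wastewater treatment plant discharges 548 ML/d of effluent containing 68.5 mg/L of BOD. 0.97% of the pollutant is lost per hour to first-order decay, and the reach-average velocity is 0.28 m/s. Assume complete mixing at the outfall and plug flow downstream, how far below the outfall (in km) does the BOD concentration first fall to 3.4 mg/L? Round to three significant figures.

135 km

Mass balance: C = (3060·2.500 + 548.0·68.50) / 3608 = 45190/3608 = 12.52 mg/L.
0.97%/h lost → k = −ln(1 − 0.0097) = 0.009747 h⁻¹.
Set 12.52·exp(−k·t) = 3.4 → t = ln(12.52/3.4)/k = 481600 s = 133.8 h.
Distance = v·t = 0.28·481600 = 134800 m = 134.8 km.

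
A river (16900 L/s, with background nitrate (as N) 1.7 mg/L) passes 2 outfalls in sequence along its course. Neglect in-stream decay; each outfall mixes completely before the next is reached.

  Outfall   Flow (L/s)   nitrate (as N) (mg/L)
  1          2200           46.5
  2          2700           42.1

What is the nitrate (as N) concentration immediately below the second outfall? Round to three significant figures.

Outfall 1: combined Q = 19100 L/s; C = (16900·1.700 + 2200·46.50)/19100 = 6.860 mg/L.
Outfall 2: combined Q = 21800 L/s; C = (19100·6.860 + 2700·42.10)/21800 = 11.22 mg/L.

11.2 mg/L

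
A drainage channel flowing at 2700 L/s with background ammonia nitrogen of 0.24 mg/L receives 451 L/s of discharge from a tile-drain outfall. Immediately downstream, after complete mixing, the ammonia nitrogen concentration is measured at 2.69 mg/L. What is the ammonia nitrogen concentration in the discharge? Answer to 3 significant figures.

17.4 mg/L

Mass balance: 2700·0.2400 + 451.0·Cₑ = 3151·2.690
→ Cₑ = (3151·2.690 − 2700·0.2400) / 451.0 = 17.36 mg/L.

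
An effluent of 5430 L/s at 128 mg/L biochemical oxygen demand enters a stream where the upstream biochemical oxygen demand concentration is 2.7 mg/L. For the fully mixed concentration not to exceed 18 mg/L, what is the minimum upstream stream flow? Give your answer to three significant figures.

39000 L/s

Set C_mix = 18: (Q·2.700 + 5430·128.0) / (Q + 5430) = 18
→ Q = 5430·(128.0 − 18)/(18 − 2.700) = 39040 L/s.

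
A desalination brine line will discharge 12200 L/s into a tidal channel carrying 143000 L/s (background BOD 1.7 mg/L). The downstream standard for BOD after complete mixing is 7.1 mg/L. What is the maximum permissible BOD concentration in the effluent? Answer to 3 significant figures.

At the limit, (Qr·Cr + Qe·Cₑ)/(Qr + Qe) = 7.1:
Cₑ = (155200·7.1 − 143000·1.700) / 12200 = 70.40 mg/L.

70.4 mg/L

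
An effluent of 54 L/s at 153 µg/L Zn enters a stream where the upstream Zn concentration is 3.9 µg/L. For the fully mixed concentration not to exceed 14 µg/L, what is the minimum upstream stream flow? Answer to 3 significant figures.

Set C_mix = 14: (Q·3.900 + 54.00·153.0) / (Q + 54.00) = 14
→ Q = 54.00·(153.0 − 14)/(14 − 3.900) = 743.2 L/s.

743 L/s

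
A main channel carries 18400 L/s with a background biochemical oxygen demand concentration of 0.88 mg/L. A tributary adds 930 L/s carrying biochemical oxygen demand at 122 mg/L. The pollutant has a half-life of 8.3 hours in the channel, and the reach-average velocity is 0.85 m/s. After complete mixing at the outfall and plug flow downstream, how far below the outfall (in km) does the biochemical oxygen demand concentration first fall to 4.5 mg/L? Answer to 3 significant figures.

14.6 km

Flow-weighted average: C = (18400·0.8800 + 930.0·122.0) / 19330 = 129700/19330 = 6.707 mg/L.
Half-life 8.3 h → k = ln 2 / 8.3 = 0.08351 h⁻¹ = 2.004 d⁻¹.
Set 6.707·exp(−k·t) = 4.5 → t = ln(6.707/4.5)/k = 17210 s = 4.779 h.
Distance = v·t = 0.85·17210 = 14620 m = 14.62 km.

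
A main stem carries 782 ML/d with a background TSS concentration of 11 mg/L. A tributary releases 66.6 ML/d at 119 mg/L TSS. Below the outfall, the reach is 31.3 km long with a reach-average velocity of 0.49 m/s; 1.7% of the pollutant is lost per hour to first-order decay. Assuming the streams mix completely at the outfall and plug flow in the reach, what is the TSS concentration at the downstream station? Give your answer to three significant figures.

14.4 mg/L

Conservation of mass: C = (782.0·11.00 + 66.60·119.0) / 848.6 = 16530/848.6 = 19.48 mg/L.
Travel time t = 31.3·1000 / 0.49 = 63880 s = 17.74 h.
1.7%/h lost → k = −ln(1 − 0.017) = 0.01715 h⁻¹.
After decay, C = 19.48 × e^(−kt) = 19.48 × 0.7377 = 14.37 mg/L.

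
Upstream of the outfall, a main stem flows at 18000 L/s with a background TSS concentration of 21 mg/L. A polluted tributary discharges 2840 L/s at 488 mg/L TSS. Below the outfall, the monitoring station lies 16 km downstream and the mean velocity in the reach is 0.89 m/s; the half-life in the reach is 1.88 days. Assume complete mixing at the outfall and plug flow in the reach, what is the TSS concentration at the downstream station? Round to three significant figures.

78.4 mg/L

Conservation of mass: C = (18000·21.00 + 2840·488.0) / 20840 = 1764000/20840 = 84.64 mg/L.
Travel time t = 16·1000 / 0.89 = 17980 s = 4.994 h.
Half-life 1.88 d → k = ln 2 / 1.88 = 0.3687 d⁻¹.
First-order decay: C = 84.64·exp(−k·t) = 84.64·0.9262 = 78.39 mg/L.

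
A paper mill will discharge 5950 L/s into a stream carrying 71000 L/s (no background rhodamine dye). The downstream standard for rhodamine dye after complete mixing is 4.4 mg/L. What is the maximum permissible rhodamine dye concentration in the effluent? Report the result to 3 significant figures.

56.9 mg/L

At the limit, (Qr·Cr + Qe·Cₑ)/(Qr + Qe) = 4.4:
Cₑ = (76950·4.4 − 71000·0) / 5950 = 56.90 mg/L.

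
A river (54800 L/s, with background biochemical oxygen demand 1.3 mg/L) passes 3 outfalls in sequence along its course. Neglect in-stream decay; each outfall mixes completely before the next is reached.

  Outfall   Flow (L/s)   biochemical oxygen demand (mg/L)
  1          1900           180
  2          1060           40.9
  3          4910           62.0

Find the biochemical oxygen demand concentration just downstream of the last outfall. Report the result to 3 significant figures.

After outfall 1: Q = 54800 + 1900 = 56700 L/s; C = (54800·1.300 + 1900·180.0)/56700 = 7.288 mg/L.
After outfall 2: Q = 56700 + 1060 = 57760 L/s; C = (56700·7.288 + 1060·40.90)/57760 = 7.905 mg/L.
After outfall 3: Q = 57760 + 4910 = 62670 L/s; C = (57760·7.905 + 4910·62.00)/62670 = 12.14 mg/L.

12.1 mg/L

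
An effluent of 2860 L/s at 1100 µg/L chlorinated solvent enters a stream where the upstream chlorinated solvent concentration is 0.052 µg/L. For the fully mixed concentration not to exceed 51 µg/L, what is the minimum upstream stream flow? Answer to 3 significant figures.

Set C_mix = 51: (Q·0.05200 + 2860·1100) / (Q + 2860) = 51
→ Q = 2860·(1100 − 51)/(51 − 0.05200) = 58890 L/s.

58900 L/s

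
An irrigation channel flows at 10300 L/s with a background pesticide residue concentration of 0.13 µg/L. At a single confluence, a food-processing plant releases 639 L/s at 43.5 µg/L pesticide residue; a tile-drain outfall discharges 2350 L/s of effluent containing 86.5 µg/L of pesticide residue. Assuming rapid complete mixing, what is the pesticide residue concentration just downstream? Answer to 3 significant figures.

17.5 µg/L

Conservation of mass: C = (10300·0.1300 + 639.0·43.50 + 2350·86.50) / 13290 = 232400/13290 = 17.49 µg/L.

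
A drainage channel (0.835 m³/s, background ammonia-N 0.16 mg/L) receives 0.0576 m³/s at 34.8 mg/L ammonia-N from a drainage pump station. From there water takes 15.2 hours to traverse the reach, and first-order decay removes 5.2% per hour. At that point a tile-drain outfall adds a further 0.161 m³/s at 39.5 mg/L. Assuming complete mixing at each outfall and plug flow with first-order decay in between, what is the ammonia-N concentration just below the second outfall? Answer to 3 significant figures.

Mass balance: C = (0.8350·0.1600 + 0.05760·34.80) / 0.8926 = 2.138/0.8926 = 2.395 mg/L; combined flow 0.8926 m³/s.
5.2%/h lost → k = −ln(1 − 0.052) = 0.05340 h⁻¹.
Decay over the reach: 2.395·exp(−kt) = 2.395·0.4441 = 1.064 mg/L.
At the second outfall, C = (0.8926·1.064 + 0.1610·39.50) / (0.8926 + 0.1610) = 6.937 mg/L.

6.94 mg/L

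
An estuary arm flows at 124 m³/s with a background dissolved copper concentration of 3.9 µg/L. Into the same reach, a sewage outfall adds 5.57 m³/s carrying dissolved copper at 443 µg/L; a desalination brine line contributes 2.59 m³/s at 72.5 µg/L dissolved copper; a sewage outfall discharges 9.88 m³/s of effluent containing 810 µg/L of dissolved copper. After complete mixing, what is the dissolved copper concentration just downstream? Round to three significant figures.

78.4 µg/L

Flow-weighted average: C = (124.0·3.900 + 5.570·443.0 + 2.590·72.50 + 9.880·810.0) / 142.0 = 11140/142.0 = 78.44 µg/L.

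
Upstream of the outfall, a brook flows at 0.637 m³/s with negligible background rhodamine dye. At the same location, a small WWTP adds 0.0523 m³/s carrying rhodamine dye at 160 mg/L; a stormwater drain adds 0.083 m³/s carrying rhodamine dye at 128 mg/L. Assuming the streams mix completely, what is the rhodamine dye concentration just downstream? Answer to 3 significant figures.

Mass balance: C = (0.6370·0 + 0.05230·160.0 + 0.08300·128.0) / 0.7723 = 18.99/0.7723 = 24.59 mg/L.

24.6 mg/L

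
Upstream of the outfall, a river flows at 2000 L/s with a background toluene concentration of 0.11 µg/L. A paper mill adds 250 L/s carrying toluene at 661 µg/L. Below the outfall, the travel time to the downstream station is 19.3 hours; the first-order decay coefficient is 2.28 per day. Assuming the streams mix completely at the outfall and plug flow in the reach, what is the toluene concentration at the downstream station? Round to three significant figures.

11.8 µg/L

Mixed concentration C = ΣQC/ΣQ = (2000·0.1100 + 250.0·661.0) / 2250 = 165500/2250 = 73.54 µg/L.
Applying C = C₀e^(−kt): 73.54 × 0.1599 = 11.76 µg/L.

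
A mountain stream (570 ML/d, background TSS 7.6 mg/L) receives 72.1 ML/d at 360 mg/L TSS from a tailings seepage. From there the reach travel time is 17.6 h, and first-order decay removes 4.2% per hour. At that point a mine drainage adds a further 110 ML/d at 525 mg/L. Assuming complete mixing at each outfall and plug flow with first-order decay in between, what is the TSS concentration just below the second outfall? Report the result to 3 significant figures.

Flow-weighted average: C = (570.0·7.600 + 72.10·360.0) / 642.1 = 30290/642.1 = 47.17 mg/L; combined flow 642.1 ML/d.
4.2%/h lost → k = −ln(1 − 0.042) = 0.04291 h⁻¹.
First-order decay: C = 47.17·exp(−k·t) = 47.17·0.4699 = 22.17 mg/L.
Second outfall: C = (642.1·22.17 + 110.0·525.0)/752.1 = 95.71 mg/L.

95.7 mg/L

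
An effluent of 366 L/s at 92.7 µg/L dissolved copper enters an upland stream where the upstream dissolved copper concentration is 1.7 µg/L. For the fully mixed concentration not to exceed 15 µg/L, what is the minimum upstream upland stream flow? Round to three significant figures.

Set C_mix = 15: (Q·1.700 + 366.0·92.70) / (Q + 366.0) = 15
→ Q = 366.0·(92.70 − 15)/(15 − 1.700) = 2138 L/s.

2140 L/s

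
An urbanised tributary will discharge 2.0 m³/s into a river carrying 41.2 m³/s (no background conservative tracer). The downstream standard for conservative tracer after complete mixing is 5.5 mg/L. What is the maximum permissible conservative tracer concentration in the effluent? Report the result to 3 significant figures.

At the limit, (Qr·Cr + Qe·Cₑ)/(Qr + Qe) = 5.5:
Cₑ = (43.20·5.5 − 41.20·0) / 2.000 = 118.8 mg/L.

119 mg/L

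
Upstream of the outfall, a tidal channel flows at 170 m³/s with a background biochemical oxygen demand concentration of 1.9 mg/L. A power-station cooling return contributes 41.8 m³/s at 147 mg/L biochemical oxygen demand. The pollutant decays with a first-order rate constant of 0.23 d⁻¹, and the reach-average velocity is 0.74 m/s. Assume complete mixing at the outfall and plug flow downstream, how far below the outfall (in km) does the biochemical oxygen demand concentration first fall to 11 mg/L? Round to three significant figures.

Flow-weighted average: C = (170.0·1.900 + 41.80·147.0) / 211.8 = 6468/211.8 = 30.54 mg/L.
Set 30.54·exp(−k·t) = 11 → t = ln(30.54/11)/k = 383500 s = 106.5 h.
Distance = v·t = 0.74·383500 = 283800 m = 283.8 km.

284 km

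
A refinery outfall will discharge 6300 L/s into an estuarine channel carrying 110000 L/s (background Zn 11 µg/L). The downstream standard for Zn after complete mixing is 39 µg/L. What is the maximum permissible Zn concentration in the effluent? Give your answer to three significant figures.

528 µg/L

At the limit, (Qr·Cr + Qe·Cₑ)/(Qr + Qe) = 39:
Cₑ = (116300·39 − 110000·11.00) / 6300 = 527.9 µg/L.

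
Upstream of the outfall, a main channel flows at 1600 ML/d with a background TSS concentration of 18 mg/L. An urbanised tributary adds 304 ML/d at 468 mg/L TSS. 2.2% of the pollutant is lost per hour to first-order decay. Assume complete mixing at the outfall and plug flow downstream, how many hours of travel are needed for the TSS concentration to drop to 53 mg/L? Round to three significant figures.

Conservation of mass: C = (1600·18.00 + 304.0·468.0) / 1904 = 171100/1904 = 89.85 mg/L.
2.2%/h lost → k = −ln(1 − 0.022) = 0.02225 h⁻¹.
89.85·exp(−k·t) = 53 → t = ln(89.85/53)/k = 85420 s = 23.73 h.

23.7 h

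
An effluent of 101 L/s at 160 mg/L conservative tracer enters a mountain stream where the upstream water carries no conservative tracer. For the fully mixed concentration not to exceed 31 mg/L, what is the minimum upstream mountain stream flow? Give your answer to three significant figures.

420 L/s

Set C_mix = 31: (Q·0 + 101.0·160.0) / (Q + 101.0) = 31
→ Q = 101.0·(160.0 − 31)/(31 − 0) = 420.3 L/s.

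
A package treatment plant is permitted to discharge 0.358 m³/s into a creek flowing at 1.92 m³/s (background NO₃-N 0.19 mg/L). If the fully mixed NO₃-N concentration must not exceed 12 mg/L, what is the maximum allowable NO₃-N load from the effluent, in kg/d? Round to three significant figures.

2330 kg/d

Mass balance at the limit: 1.920·0.1900 + 0.3580·Cₑ = 2.278·12 → Cₑ = 75.34 mg/L.
Load = 0.3580 m³/s × 75.34 g/m³ × 86 400 s/d = 2330 kg/d.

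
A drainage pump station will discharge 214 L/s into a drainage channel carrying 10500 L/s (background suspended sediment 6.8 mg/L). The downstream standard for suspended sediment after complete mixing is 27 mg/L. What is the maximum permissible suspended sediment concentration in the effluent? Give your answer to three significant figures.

1020 mg/L

At the limit, (Qr·Cr + Qe·Cₑ)/(Qr + Qe) = 27:
Cₑ = (10710·27 − 10500·6.800) / 214.0 = 1018 mg/L.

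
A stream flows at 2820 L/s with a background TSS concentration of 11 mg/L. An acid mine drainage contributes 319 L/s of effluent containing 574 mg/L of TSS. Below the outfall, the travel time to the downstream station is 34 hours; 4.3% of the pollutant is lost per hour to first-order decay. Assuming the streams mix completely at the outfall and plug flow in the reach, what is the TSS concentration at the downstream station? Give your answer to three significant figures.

15.3 mg/L

Mass balance: C = (2820·11.00 + 319.0·574.0) / 3139 = 214100/3139 = 68.21 mg/L.
4.3%/h lost → k = −ln(1 − 0.043) = 0.04395 h⁻¹.
After decay, C = 68.21 × e^(−kt) = 68.21 × 0.2244 = 15.31 mg/L.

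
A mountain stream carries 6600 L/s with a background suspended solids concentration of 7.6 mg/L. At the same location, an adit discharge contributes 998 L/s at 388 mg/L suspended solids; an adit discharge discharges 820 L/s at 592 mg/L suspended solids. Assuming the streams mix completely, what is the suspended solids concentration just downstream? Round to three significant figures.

110 mg/L

After mixing, C = (6600·7.600 + 998.0·388.0 + 820.0·592.0) / 8418 = 922800/8418 = 109.6 mg/L.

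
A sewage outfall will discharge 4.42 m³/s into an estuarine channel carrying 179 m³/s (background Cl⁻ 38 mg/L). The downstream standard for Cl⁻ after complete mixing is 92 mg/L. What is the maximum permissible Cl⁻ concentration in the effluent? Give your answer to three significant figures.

At the limit, (Qr·Cr + Qe·Cₑ)/(Qr + Qe) = 92:
Cₑ = (183.4·92 − 179.0·38.00) / 4.420 = 2279 mg/L.

2280 mg/L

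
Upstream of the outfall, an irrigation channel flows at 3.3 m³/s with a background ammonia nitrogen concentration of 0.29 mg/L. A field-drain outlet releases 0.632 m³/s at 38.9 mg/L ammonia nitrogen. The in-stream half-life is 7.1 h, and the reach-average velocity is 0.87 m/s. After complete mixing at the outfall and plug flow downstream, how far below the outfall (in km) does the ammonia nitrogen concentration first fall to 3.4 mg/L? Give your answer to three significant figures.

Conservation of mass: C = (3.300·0.2900 + 0.6320·38.90) / 3.932 = 25.54/3.932 = 6.496 mg/L.
Half-life 7.1 h → k = ln 2 / 7.1 = 0.09763 h⁻¹ = 2.343 d⁻¹.
Set 6.496·exp(−k·t) = 3.4 → t = ln(6.496/3.4)/k = 23870 s = 6.631 h.
Distance = v·t = 0.87·23870 = 20770 m = 20.77 km.

20.8 km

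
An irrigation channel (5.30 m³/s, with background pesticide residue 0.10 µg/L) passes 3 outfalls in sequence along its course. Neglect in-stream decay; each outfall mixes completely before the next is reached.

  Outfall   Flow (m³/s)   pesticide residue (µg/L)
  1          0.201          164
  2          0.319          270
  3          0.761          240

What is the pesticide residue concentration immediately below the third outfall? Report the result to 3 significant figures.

45.9 µg/L

Below outfall 1: Q → 5.501 m³/s, C = (5.300·0.1000 + 0.2010·164.0)/5.501 = 6.089 µg/L.
Below outfall 2: Q → 5.820 m³/s, C = (5.501·6.089 + 0.3190·270.0)/5.820 = 20.55 µg/L.
Below outfall 3: Q → 6.581 m³/s, C = (5.820·20.55 + 0.7610·240.0)/6.581 = 45.93 µg/L.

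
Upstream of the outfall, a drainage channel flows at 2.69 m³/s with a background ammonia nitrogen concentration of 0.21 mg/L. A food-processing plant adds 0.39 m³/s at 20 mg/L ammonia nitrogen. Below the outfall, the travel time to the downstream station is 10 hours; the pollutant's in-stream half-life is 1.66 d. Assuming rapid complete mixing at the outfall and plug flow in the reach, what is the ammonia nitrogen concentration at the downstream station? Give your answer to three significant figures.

2.28 mg/L

Mixed concentration C = ΣQC/ΣQ = (2.690·0.2100 + 0.3900·20.00) / 3.080 = 8.365/3.080 = 2.716 mg/L.
Half-life 1.66 d → k = ln 2 / 1.66 = 0.4176 d⁻¹.
After decay, C = 2.716 × e^(−kt) = 2.716 × 0.8403 = 2.282 mg/L.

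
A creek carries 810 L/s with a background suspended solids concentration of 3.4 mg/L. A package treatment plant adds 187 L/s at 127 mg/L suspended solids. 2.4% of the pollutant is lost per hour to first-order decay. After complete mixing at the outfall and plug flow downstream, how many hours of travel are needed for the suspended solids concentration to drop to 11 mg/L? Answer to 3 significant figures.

36.3 h

Flow-weighted average: C = (810.0·3.400 + 187.0·127.0) / 997.0 = 26500/997.0 = 26.58 mg/L.
2.4%/h lost → k = −ln(1 − 0.024) = 0.02429 h⁻¹.
26.58·exp(−k·t) = 11 → t = ln(26.58/11)/k = 130800 s = 36.32 h.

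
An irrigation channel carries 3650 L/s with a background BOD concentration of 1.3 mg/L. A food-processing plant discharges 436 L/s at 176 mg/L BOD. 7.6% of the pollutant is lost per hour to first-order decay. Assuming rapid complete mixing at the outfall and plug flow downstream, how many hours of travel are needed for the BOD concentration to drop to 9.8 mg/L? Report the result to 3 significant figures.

8.99 h

Conservation of mass: C = (3650·1.300 + 436.0·176.0) / 4086 = 81480/4086 = 19.94 mg/L.
7.6%/h lost → k = −ln(1 − 0.076) = 0.07904 h⁻¹.
19.94·exp(−k·t) = 9.8 → t = ln(19.94/9.8)/k = 32360 s = 8.988 h.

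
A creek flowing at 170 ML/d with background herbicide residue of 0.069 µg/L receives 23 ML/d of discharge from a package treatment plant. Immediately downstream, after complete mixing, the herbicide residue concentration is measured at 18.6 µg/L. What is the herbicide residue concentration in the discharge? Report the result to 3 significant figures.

Mass balance: 170.0·0.06900 + 23.00·Cₑ = 193.0·18.60
→ Cₑ = (193.0·18.60 − 170.0·0.06900) / 23.00 = 155.6 µg/L.

156 µg/L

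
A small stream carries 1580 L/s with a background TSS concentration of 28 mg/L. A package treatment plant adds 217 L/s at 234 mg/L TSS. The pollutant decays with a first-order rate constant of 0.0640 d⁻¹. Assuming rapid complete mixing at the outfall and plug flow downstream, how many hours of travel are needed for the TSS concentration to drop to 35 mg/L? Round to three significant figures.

After mixing, C = (1580·28.00 + 217.0·234.0) / 1797 = 95020/1797 = 52.88 mg/L.
52.88·exp(−k·t) = 35 → t = ln(52.88/35)/k = 557000 s = 154.7 h.

155 h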